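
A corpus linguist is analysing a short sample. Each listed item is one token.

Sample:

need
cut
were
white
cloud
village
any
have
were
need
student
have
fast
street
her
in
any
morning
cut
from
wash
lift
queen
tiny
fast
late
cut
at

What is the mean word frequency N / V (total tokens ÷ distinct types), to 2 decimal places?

1.33

N = 28 tokens, V = 21 types.
Mean frequency = N / V = 28 / 21 = 1.33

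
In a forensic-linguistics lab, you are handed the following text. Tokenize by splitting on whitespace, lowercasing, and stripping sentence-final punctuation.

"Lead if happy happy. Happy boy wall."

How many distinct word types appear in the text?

5

Distinct types: {boy, happy, if, lead, wall}
V = 5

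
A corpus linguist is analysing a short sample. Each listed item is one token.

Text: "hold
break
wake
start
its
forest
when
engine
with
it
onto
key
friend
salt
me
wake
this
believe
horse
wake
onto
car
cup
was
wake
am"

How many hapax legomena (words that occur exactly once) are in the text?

20

Frequencies: wake:4, onto:2, hold:1, break:1, start:1, its:1, forest:1, when:1, engine:1, with:1, it:1, key:1, friend:1, salt:1, me:1, this:1, believe:1, horse:1, car:1, cup:1, … (2 more, each freq 1)
Hapax (freq=1): am, believe, break, car, cup, engine, forest, friend, hold, horse, it, its, key, me, salt, start, this, was, when, with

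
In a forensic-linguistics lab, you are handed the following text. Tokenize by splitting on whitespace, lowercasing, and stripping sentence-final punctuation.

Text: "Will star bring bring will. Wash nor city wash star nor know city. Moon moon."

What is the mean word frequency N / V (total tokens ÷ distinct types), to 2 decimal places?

1.88

N = 15 tokens, V = 8 types.
Mean frequency = N / V = 15 / 8 = 1.88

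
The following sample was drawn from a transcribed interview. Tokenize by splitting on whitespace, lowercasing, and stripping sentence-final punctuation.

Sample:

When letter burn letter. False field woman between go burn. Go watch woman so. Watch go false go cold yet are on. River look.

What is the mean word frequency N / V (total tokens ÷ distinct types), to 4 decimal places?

1.5000

N = 24 tokens, V = 16 types.
Mean frequency = N / V = 24 / 16 = 1.5000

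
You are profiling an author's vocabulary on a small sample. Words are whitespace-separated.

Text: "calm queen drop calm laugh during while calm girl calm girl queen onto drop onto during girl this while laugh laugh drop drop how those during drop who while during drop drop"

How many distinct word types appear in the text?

12

Distinct types: {calm, drop, during, girl, how, laugh, onto, queen, this, those, while, who}
V = 12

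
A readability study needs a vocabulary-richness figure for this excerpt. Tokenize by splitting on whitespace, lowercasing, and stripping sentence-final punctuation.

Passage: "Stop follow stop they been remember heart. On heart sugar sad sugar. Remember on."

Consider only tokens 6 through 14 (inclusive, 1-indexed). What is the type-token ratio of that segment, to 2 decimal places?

Segment tokens 6–14: remember, heart, on, heart, sugar, sad, sugar, remember, on
Segment N = 9, segment V = 5.
TTR = 5 / 9 = 0.56

0.56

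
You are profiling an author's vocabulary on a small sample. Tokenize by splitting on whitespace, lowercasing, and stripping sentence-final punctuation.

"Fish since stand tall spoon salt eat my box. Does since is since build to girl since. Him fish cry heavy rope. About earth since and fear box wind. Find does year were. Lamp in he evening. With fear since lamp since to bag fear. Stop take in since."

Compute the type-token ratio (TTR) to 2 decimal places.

0.69

N = 49 tokens, V = 34 types.
TTR = V / N = 34 / 49 = 0.69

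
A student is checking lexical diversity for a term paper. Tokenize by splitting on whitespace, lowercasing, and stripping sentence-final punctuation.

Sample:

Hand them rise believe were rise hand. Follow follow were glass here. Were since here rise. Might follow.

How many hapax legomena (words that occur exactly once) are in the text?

Frequencies: rise:3, were:3, follow:3, hand:2, here:2, them:1, believe:1, glass:1, since:1, might:1
Hapax (freq=1): believe, glass, might, since, them

5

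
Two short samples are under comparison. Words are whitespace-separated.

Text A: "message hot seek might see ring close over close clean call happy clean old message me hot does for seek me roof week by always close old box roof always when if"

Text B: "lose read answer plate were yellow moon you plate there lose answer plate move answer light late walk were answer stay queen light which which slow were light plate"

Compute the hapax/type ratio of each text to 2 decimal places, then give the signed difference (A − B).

-0.06

A: hapax=13, V=22, ratio=0.59
B: hapax=11, V=17, ratio=0.65
Difference = 0.59 − 0.65 = -0.06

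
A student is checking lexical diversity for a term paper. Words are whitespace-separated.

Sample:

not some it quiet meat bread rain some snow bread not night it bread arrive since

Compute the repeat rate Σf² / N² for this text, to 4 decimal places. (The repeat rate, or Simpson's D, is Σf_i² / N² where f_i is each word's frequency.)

Frequencies: bread:3, not:2, some:2, it:2, quiet:1, meat:1, rain:1, snow:1, night:1, arrive:1, since:1
Σf² = 28; N² = 256
Repeat rate = 28 / 256 = 0.1094

0.1094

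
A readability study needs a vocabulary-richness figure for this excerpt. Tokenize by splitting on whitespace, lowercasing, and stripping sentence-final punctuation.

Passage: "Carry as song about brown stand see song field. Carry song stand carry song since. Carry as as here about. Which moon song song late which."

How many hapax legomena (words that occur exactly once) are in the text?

7

Frequencies: song:6, carry:4, as:3, about:2, stand:2, which:2, brown:1, see:1, field:1, since:1, here:1, moon:1, late:1
Hapax (freq=1): brown, field, here, late, moon, see, since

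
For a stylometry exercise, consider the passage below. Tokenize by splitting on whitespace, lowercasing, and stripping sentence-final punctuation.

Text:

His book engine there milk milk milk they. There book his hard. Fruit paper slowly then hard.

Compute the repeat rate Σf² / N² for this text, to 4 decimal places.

0.1073

Frequencies: milk:3, his:2, book:2, there:2, hard:2, engine:1, they:1, fruit:1, paper:1, slowly:1, then:1
Σf² = 31; N² = 289
Repeat rate = 31 / 289 = 0.1073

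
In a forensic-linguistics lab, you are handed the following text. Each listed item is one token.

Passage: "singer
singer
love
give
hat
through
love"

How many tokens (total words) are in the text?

Tokens: singer, singer, love, give, hat, through, love
N = 7

7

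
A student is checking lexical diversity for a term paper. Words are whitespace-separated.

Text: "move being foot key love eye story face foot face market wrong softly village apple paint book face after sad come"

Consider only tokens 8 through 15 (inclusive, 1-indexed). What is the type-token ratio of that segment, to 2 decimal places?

Segment tokens 8–15: face, foot, face, market, wrong, softly, village, apple
Segment N = 8, segment V = 7.
TTR = 7 / 8 = 0.88

0.88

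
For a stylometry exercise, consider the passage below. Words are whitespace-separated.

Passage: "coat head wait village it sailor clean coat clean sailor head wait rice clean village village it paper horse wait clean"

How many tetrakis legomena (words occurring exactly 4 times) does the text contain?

Frequencies: clean:4, wait:3, village:3, coat:2, head:2, it:2, sailor:2, rice:1, paper:1, horse:1
Words with frequency 4: clean

1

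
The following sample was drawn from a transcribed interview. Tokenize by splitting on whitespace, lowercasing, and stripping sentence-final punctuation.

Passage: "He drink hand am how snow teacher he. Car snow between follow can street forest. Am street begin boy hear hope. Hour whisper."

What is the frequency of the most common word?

2

Frequencies: he:2, am:2, snow:2, street:2, drink:1, hand:1, how:1, teacher:1, car:1, between:1, follow:1, can:1, forest:1, begin:1, boy:1, hear:1, hope:1, hour:1, whisper:1
Most common: 'he' with frequency 2.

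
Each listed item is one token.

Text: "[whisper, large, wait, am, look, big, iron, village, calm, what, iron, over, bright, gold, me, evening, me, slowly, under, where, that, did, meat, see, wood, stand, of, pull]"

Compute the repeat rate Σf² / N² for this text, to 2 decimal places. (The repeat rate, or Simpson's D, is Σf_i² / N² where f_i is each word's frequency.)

Frequencies: iron:2, me:2, whisper:1, large:1, wait:1, am:1, look:1, big:1, village:1, calm:1, what:1, over:1, bright:1, gold:1, evening:1, slowly:1, under:1, where:1, that:1, did:1, … (6 more, each freq 1)
Σf² = 32; N² = 784
Repeat rate = 32 / 784 = 0.04

0.04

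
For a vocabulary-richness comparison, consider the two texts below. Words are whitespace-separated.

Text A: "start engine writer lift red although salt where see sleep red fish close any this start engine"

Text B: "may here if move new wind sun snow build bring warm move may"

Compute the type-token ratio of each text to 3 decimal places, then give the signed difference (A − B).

-0.022

TTR(A) = 14/17 = 0.824
TTR(B) = 11/13 = 0.846
Difference = 0.824 − 0.846 = -0.022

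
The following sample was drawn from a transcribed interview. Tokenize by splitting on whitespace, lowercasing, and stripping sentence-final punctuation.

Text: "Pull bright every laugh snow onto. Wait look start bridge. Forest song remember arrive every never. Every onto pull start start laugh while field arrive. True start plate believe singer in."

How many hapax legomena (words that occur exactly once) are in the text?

Frequencies: start:4, every:3, pull:2, laugh:2, onto:2, arrive:2, bright:1, snow:1, wait:1, look:1, bridge:1, forest:1, song:1, remember:1, never:1, while:1, field:1, true:1, plate:1, believe:1, … (2 more, each freq 1)
Hapax (freq=1): believe, bridge, bright, field, forest, in, look, never, plate, remember, singer, snow, song, true, wait, while

16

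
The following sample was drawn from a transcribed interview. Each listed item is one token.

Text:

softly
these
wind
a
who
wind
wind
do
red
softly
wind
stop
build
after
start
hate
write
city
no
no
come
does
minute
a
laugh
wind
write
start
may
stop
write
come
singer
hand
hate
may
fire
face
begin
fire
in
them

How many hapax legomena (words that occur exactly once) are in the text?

Frequencies: wind:5, write:3, softly:2, a:2, stop:2, start:2, hate:2, no:2, come:2, may:2, fire:2, these:1, who:1, do:1, red:1, build:1, after:1, city:1, does:1, minute:1, … (7 more, each freq 1)
Hapax (freq=1): after, begin, build, city, do, does, face, hand, in, laugh, minute, red, singer, them, these, who

16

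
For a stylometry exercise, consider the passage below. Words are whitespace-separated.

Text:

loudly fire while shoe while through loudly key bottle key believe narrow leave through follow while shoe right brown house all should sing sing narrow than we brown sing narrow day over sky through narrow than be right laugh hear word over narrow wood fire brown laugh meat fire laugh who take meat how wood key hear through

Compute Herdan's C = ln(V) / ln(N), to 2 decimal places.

0.85

N = 58, V = 31.
ln(V) = 3.433987, ln(N) = 4.060443
C = 3.433987 / 4.060443 = 0.85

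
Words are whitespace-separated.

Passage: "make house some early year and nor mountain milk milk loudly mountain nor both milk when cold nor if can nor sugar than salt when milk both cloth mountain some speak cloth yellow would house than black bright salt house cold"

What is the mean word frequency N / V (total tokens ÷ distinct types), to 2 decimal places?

1.71

N = 41 tokens, V = 24 types.
Mean frequency = N / V = 41 / 24 = 1.71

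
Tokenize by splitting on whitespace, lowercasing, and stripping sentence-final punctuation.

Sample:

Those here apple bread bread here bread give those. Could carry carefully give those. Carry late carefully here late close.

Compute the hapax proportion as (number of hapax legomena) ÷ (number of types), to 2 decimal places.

0.30

Frequencies: those:3, here:3, bread:3, give:2, carry:2, carefully:2, late:2, apple:1, could:1, close:1
Hapax count = 3; type count = 10.
Ratio = 3 / 10 = 0.30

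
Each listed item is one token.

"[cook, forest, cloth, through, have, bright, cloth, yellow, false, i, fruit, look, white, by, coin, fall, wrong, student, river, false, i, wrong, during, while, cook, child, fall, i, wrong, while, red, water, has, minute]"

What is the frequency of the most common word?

Frequencies: i:3, wrong:3, cook:2, cloth:2, false:2, fall:2, while:2, forest:1, through:1, have:1, bright:1, yellow:1, fruit:1, look:1, white:1, by:1, coin:1, student:1, river:1, during:1, … (5 more, each freq 1)
Most common: 'i' with frequency 3.

3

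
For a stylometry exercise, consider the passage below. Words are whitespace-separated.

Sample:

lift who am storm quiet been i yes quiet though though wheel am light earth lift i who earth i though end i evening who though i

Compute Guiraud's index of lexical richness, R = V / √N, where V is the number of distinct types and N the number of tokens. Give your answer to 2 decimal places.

2.69

N = 27, V = 14.
√N = 5.196152
R = 14 / 5.196152 = 2.69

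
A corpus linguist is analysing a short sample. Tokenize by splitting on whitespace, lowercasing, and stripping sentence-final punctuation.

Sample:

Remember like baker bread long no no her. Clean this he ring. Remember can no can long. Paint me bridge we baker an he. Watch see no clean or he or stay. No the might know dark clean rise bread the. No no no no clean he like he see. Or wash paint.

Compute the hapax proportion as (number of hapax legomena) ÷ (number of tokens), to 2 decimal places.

Frequencies: no:9, he:5, clean:4, or:3, remember:2, like:2, baker:2, bread:2, long:2, can:2, paint:2, see:2, the:2, her:1, this:1, ring:1, me:1, bridge:1, we:1, an:1, … (7 more, each freq 1)
Hapax count = 14; token count = 53.
Ratio = 14 / 53 = 0.26

0.26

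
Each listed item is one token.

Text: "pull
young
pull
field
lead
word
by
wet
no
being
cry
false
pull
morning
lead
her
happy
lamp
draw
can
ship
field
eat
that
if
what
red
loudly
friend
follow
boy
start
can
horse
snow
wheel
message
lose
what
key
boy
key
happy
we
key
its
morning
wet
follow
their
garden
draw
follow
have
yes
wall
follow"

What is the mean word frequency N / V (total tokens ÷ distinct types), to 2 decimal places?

1.39

N = 57 tokens, V = 41 types.
Mean frequency = N / V = 57 / 41 = 1.39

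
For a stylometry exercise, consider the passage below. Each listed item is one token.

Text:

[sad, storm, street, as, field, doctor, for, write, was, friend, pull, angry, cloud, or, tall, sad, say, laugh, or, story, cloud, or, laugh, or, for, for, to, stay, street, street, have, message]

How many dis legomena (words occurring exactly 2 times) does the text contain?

Frequencies: or:4, street:3, for:3, sad:2, cloud:2, laugh:2, storm:1, as:1, field:1, doctor:1, write:1, was:1, friend:1, pull:1, angry:1, tall:1, say:1, story:1, to:1, stay:1, … (2 more, each freq 1)
Words with frequency 2: cloud, laugh, sad

3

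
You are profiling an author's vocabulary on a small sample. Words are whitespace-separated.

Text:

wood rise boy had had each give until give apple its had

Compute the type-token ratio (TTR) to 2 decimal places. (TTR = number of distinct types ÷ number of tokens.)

N = 12 tokens, V = 9 types.
TTR = V / N = 9 / 12 = 0.75

0.75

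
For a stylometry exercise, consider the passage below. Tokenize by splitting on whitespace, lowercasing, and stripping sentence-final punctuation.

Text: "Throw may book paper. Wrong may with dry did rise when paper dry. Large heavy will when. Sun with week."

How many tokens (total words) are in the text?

20

Tokens: throw, may, book, paper, wrong, may, with, dry, did, rise, when, paper, dry, large, heavy, will, when, sun, with, week
N = 20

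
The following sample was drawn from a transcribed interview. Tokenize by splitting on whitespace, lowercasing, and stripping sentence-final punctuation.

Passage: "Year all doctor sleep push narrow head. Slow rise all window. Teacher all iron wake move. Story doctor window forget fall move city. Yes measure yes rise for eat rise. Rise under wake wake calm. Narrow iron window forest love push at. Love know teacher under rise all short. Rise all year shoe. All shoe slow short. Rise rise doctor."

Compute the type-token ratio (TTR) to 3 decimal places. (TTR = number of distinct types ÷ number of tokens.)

0.500

N = 60 tokens, V = 30 types.
TTR = V / N = 30 / 60 = 0.500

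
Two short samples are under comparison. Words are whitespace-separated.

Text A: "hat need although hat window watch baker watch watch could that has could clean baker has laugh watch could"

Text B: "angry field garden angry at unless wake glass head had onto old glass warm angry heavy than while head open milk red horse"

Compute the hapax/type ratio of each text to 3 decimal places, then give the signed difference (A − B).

-0.297

A: hapax=6, V=11, ratio=0.545
B: hapax=16, V=19, ratio=0.842
Difference = 0.545 − 0.842 = -0.297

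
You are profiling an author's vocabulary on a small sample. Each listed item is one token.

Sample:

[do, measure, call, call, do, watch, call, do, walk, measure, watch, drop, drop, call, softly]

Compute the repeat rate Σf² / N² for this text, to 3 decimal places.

0.173

Frequencies: call:4, do:3, measure:2, watch:2, drop:2, walk:1, softly:1
Σf² = 39; N² = 225
Repeat rate = 39 / 225 = 0.173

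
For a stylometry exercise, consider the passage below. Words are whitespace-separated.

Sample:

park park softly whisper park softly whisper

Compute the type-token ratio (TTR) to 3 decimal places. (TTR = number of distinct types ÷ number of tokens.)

0.429

N = 7 tokens, V = 3 types.
TTR = V / N = 3 / 7 = 0.429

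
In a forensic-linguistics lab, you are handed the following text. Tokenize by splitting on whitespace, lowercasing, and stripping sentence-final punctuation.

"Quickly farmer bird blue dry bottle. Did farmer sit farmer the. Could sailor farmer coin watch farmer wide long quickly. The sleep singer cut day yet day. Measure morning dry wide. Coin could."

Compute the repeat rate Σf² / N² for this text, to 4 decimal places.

Frequencies: farmer:5, quickly:2, dry:2, the:2, could:2, coin:2, wide:2, day:2, bird:1, blue:1, bottle:1, did:1, sit:1, sailor:1, watch:1, long:1, sleep:1, singer:1, cut:1, yet:1, … (2 more, each freq 1)
Σf² = 67; N² = 1089
Repeat rate = 67 / 1089 = 0.0615

0.0615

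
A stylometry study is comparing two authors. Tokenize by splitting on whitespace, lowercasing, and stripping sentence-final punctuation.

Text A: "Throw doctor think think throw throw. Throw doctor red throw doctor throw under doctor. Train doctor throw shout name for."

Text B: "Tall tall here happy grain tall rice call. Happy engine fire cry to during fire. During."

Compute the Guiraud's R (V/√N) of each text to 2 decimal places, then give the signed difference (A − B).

-0.74

A: V=9, N=20, R=2.01
B: V=11, N=16, R=2.75
Difference = 2.01 − 2.75 = -0.74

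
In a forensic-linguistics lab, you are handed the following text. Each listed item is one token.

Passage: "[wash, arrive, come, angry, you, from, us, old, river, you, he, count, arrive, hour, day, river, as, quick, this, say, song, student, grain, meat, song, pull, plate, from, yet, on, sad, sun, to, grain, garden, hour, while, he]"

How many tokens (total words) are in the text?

Tokens: wash, arrive, come, angry, you, from, us, old, river, you, he, count, arrive, hour, day, river, as, quick, this, say, song, student, grain, meat, song, pull, plate, from, yet, on, sad, sun, to, grain, garden, hour, while, he
N = 38

38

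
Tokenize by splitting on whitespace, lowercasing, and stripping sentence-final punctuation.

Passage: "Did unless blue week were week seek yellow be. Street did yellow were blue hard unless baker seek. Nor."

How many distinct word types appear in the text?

Distinct types: {baker, be, blue, did, hard, nor, seek, street, unless, week, were, yellow}
V = 12

12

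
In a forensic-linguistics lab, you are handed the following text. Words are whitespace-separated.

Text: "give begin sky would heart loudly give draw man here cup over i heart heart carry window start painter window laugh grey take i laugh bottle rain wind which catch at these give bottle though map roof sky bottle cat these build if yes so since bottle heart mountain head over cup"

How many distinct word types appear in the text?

37

Distinct types: {at, begin, bottle, build, carry, cat, catch, cup, draw, give, grey, head, heart, here, i, if, laugh, loudly, man, map, mountain, over, painter, rain, roof, since, sky, so, start, take, these, though, which, wind, window, would, yes}
V = 37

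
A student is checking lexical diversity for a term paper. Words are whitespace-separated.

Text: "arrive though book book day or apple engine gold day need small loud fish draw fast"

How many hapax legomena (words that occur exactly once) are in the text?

Frequencies: book:2, day:2, arrive:1, though:1, or:1, apple:1, engine:1, gold:1, need:1, small:1, loud:1, fish:1, draw:1, fast:1
Hapax (freq=1): apple, arrive, draw, engine, fast, fish, gold, loud, need, or, small, though

12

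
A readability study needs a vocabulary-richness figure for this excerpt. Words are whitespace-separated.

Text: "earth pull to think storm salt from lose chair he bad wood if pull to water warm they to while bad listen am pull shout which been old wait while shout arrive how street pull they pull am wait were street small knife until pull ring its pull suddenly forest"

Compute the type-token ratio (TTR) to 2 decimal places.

0.70

N = 50 tokens, V = 35 types.
TTR = V / N = 35 / 50 = 0.70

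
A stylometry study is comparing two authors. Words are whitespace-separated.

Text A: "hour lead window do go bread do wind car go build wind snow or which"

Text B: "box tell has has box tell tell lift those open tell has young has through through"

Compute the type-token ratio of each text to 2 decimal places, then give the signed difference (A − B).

TTR(A) = 12/15 = 0.80
TTR(B) = 8/16 = 0.50
Difference = 0.80 − 0.50 = 0.30

0.30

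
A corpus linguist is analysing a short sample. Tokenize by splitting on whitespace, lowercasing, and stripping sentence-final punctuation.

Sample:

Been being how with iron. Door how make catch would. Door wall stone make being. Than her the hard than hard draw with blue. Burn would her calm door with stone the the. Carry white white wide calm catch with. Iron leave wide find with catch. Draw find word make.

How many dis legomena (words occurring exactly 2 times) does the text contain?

Frequencies: with:5, door:3, make:3, catch:3, the:3, being:2, how:2, iron:2, would:2, stone:2, than:2, her:2, hard:2, draw:2, calm:2, white:2, wide:2, find:2, been:1, wall:1, … (5 more, each freq 1)
Words with frequency 2: being, calm, draw, find, hard, her, how, iron, stone, than, white, wide, would

13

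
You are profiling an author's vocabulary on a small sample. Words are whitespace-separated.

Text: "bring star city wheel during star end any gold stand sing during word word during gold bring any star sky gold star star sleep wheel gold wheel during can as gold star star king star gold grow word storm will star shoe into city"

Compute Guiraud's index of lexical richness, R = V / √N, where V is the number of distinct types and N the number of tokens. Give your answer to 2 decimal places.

3.17

N = 44, V = 21.
√N = 6.633250
R = 21 / 6.633250 = 3.17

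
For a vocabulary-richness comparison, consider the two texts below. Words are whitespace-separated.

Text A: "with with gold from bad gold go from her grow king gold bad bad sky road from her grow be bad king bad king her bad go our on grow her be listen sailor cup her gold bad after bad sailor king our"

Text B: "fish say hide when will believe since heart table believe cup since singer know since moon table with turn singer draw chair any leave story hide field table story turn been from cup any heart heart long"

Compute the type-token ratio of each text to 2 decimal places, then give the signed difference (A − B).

TTR(A) = 17/43 = 0.40
TTR(B) = 24/37 = 0.65
Difference = 0.40 − 0.65 = -0.25

-0.25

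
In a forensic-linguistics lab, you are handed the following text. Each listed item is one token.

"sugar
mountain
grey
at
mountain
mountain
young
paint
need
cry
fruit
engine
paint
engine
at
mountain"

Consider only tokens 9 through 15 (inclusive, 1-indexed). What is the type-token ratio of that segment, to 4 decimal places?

0.8571

Segment tokens 9–15: need, cry, fruit, engine, paint, engine, at
Segment N = 7, segment V = 6.
TTR = 6 / 7 = 0.8571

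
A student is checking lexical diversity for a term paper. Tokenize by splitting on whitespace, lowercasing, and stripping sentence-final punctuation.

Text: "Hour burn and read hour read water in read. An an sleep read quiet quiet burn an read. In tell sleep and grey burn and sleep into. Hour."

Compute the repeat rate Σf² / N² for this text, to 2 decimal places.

0.10

Frequencies: read:5, hour:3, burn:3, and:3, an:3, sleep:3, in:2, quiet:2, water:1, tell:1, grey:1, into:1
Σf² = 82; N² = 784
Repeat rate = 82 / 784 = 0.10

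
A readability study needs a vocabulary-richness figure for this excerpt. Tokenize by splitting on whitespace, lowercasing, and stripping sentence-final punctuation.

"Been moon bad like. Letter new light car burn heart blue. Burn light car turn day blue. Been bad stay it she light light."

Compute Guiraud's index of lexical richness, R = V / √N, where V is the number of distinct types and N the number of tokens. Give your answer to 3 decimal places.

N = 24, V = 16.
√N = 4.898979
R = 16 / 4.898979 = 3.266

3.266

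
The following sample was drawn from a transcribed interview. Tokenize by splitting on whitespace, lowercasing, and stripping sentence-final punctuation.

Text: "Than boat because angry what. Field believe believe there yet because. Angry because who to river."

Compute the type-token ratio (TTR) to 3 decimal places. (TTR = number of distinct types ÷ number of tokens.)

0.750

N = 16 tokens, V = 12 types.
TTR = V / N = 12 / 16 = 0.750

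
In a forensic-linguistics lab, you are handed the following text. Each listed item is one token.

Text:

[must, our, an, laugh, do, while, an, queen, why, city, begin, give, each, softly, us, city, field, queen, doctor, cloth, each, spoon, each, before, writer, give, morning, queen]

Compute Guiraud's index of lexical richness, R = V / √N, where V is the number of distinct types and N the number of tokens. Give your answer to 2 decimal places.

N = 28, V = 21.
√N = 5.291503
R = 21 / 5.291503 = 3.97

3.97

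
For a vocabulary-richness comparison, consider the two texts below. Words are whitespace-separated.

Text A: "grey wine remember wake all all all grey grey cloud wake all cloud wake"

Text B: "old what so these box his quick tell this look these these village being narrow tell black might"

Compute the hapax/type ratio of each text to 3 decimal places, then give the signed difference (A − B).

A: hapax=2, V=6, ratio=0.333
B: hapax=13, V=15, ratio=0.867
Difference = 0.333 − 0.867 = -0.534

-0.534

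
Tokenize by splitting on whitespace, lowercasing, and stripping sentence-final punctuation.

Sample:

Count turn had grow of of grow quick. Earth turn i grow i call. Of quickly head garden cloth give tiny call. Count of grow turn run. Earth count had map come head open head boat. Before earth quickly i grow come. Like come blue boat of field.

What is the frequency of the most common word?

Frequencies: grow:5, of:5, count:3, turn:3, earth:3, i:3, head:3, come:3, had:2, call:2, quickly:2, boat:2, quick:1, garden:1, cloth:1, give:1, tiny:1, run:1, map:1, open:1, … (4 more, each freq 1)
Most common: 'grow' with frequency 5.

5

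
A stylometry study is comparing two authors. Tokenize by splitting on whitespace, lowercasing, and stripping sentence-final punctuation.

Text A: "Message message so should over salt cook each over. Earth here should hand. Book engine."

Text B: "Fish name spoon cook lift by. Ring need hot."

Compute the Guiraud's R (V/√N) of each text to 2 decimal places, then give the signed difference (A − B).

0.10

A: V=12, N=15, R=3.10
B: V=9, N=9, R=3.00
Difference = 3.10 − 3.00 = 0.10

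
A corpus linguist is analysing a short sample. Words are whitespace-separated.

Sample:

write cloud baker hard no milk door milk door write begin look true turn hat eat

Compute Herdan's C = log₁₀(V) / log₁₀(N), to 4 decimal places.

0.9251

N = 16, V = 13.
log₁₀(V) = 1.113943, log₁₀(N) = 1.204120
C = 1.113943 / 1.204120 = 0.9251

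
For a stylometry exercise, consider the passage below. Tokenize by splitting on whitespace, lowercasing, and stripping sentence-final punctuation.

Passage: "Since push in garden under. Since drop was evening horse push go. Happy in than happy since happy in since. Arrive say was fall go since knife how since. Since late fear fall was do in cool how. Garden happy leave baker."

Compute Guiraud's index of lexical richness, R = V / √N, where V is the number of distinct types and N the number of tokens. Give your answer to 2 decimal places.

3.55

N = 42, V = 23.
√N = 6.480741
R = 23 / 6.480741 = 3.55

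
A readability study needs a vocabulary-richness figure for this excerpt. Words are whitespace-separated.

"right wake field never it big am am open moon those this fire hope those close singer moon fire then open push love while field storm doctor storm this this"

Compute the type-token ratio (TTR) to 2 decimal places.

N = 30 tokens, V = 21 types.
TTR = V / N = 21 / 30 = 0.70

0.70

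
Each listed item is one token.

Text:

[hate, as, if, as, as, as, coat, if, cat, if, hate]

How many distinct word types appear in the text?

Distinct types: {as, cat, coat, hate, if}
V = 5

5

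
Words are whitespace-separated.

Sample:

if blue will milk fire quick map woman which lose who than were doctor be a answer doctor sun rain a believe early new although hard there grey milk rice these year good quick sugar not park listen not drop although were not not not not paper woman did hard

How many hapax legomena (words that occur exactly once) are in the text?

Frequencies: not:6, milk:2, quick:2, woman:2, were:2, doctor:2, a:2, although:2, hard:2, if:1, blue:1, will:1, fire:1, map:1, which:1, lose:1, who:1, than:1, be:1, answer:1, … (17 more, each freq 1)
Hapax (freq=1): answer, be, believe, blue, did, drop, early, fire, good, grey, if, listen, lose, map, new, paper, park, rain, rice, sugar, sun, than, there, these, which, who, will, year

28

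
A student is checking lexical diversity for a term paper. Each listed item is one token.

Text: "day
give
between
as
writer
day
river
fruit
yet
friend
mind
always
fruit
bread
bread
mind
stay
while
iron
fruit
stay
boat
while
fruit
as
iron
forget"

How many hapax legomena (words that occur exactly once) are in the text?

Frequencies: fruit:4, day:2, as:2, mind:2, bread:2, stay:2, while:2, iron:2, give:1, between:1, writer:1, river:1, yet:1, friend:1, always:1, boat:1, forget:1
Hapax (freq=1): always, between, boat, forget, friend, give, river, writer, yet

9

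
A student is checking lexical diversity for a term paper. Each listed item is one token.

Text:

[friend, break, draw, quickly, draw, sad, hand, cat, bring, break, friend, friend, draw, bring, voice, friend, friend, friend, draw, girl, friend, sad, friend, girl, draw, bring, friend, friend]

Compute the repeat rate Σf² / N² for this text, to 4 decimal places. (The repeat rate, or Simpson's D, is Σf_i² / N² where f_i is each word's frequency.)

0.1913

Frequencies: friend:10, draw:5, bring:3, break:2, sad:2, girl:2, quickly:1, hand:1, cat:1, voice:1
Σf² = 150; N² = 784
Repeat rate = 150 / 784 = 0.1913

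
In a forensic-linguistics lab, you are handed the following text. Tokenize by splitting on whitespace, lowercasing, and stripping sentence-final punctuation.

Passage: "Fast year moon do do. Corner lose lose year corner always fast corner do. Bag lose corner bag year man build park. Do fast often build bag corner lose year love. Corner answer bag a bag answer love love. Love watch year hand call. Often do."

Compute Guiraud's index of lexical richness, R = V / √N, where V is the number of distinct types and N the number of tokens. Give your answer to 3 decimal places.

2.654

N = 46, V = 18.
√N = 6.782330
R = 18 / 6.782330 = 2.654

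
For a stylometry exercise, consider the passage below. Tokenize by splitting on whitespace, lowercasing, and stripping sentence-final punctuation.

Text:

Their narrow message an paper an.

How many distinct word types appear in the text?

5

Distinct types: {an, message, narrow, paper, their}
V = 5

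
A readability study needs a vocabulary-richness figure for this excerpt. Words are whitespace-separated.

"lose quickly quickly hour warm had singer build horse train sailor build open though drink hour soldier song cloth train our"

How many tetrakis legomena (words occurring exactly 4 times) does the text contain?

0

Frequencies: quickly:2, hour:2, build:2, train:2, lose:1, warm:1, had:1, singer:1, horse:1, sailor:1, open:1, though:1, drink:1, soldier:1, song:1, cloth:1, our:1
Words with frequency 4: (none)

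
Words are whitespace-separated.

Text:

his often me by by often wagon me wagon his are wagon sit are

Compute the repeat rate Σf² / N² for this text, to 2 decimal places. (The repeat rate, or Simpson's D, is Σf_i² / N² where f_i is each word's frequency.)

0.15

Frequencies: wagon:3, his:2, often:2, me:2, by:2, are:2, sit:1
Σf² = 30; N² = 196
Repeat rate = 30 / 196 = 0.15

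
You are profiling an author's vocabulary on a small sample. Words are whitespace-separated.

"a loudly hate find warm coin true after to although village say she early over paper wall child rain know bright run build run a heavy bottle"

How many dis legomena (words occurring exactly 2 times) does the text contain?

2

Frequencies: a:2, run:2, loudly:1, hate:1, find:1, warm:1, coin:1, true:1, after:1, to:1, although:1, village:1, say:1, she:1, early:1, over:1, paper:1, wall:1, child:1, rain:1, … (5 more, each freq 1)
Words with frequency 2: a, run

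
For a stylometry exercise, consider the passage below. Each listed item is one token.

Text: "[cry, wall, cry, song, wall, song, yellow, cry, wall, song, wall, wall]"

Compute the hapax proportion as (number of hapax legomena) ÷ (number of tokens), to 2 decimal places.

Frequencies: wall:5, cry:3, song:3, yellow:1
Hapax count = 1; token count = 12.
Ratio = 1 / 12 = 0.08

0.08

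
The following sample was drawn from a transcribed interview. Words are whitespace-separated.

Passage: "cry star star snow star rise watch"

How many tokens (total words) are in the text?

Tokens: cry, star, star, snow, star, rise, watch
N = 7

7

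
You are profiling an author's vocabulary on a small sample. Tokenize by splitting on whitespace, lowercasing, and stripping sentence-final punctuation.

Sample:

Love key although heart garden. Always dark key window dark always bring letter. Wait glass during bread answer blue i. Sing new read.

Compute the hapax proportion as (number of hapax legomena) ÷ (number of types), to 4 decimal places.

0.8500

Frequencies: key:2, always:2, dark:2, love:1, although:1, heart:1, garden:1, window:1, bring:1, letter:1, wait:1, glass:1, during:1, bread:1, answer:1, blue:1, i:1, sing:1, new:1, read:1
Hapax count = 17; type count = 20.
Ratio = 17 / 20 = 0.8500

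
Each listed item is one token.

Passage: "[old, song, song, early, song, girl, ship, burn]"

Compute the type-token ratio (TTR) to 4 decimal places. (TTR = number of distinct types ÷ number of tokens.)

N = 8 tokens, V = 6 types.
TTR = V / N = 6 / 8 = 0.7500

0.7500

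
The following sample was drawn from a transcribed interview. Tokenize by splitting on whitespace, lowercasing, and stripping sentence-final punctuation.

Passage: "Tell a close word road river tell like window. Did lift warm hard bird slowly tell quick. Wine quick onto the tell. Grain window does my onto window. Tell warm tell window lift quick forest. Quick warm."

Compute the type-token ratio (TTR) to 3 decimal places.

N = 37 tokens, V = 22 types.
TTR = V / N = 22 / 37 = 0.595

0.595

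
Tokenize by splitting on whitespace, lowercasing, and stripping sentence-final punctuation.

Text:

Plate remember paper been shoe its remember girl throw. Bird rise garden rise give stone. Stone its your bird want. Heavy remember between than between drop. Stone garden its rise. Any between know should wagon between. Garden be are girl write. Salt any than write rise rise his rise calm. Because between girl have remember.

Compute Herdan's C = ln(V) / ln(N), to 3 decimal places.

N = 55, V = 31.
ln(V) = 3.433987, ln(N) = 4.007333
C = 3.433987 / 4.007333 = 0.857

0.857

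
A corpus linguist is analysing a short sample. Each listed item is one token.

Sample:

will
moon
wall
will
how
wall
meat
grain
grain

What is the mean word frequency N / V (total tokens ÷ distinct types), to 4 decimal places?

1.5000

N = 9 tokens, V = 6 types.
Mean frequency = N / V = 9 / 6 = 1.5000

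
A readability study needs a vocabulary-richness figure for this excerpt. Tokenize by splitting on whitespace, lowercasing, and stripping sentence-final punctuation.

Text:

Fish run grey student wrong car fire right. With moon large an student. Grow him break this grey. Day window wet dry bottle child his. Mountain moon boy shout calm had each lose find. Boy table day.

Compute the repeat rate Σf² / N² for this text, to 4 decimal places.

0.0343

Frequencies: grey:2, student:2, moon:2, day:2, boy:2, fish:1, run:1, wrong:1, car:1, fire:1, right:1, with:1, large:1, an:1, grow:1, him:1, break:1, this:1, window:1, wet:1, … (12 more, each freq 1)
Σf² = 47; N² = 1369
Repeat rate = 47 / 1369 = 0.0343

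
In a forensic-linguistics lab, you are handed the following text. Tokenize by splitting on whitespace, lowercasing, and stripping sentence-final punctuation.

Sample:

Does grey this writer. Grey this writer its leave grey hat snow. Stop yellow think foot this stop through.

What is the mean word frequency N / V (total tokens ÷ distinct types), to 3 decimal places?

N = 19 tokens, V = 13 types.
Mean frequency = N / V = 19 / 13 = 1.462

1.462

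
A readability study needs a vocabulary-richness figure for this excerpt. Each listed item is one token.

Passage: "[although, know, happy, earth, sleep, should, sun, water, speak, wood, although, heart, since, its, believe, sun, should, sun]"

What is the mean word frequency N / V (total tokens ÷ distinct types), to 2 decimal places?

1.29

N = 18 tokens, V = 14 types.
Mean frequency = N / V = 18 / 14 = 1.29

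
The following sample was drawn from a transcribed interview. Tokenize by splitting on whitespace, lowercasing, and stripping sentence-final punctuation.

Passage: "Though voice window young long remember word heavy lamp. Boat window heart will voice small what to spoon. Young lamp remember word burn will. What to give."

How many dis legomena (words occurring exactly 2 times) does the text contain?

9

Frequencies: voice:2, window:2, young:2, remember:2, word:2, lamp:2, will:2, what:2, to:2, though:1, long:1, heavy:1, boat:1, heart:1, small:1, spoon:1, burn:1, give:1
Words with frequency 2: lamp, remember, to, voice, what, will, window, word, young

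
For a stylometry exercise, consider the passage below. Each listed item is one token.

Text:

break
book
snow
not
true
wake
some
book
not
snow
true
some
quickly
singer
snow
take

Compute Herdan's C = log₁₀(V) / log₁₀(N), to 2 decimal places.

N = 16, V = 10.
log₁₀(V) = 1.000000, log₁₀(N) = 1.204120
C = 1.000000 / 1.204120 = 0.83

0.83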